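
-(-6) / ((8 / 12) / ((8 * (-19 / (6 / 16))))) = -3648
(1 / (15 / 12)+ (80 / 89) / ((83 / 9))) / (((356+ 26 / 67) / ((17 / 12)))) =9438893 / 2645801790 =0.00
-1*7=-7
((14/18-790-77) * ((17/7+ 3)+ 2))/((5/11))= -4459312/315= -14156.55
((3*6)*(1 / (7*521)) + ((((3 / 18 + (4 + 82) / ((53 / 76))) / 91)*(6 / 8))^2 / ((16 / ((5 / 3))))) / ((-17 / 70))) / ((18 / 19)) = -377380500143291 / 813742219809792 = -0.46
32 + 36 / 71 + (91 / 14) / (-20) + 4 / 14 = 645459 / 19880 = 32.47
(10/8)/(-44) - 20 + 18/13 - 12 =-70113/2288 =-30.64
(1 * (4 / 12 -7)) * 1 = -20 / 3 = -6.67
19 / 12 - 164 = -1949 / 12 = -162.42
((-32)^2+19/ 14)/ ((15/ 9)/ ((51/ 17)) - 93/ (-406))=3746655/ 2867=1306.82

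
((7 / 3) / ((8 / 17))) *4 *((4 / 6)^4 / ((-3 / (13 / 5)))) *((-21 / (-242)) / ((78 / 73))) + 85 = 37367207 / 441045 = 84.72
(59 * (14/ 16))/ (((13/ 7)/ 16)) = 5782/ 13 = 444.77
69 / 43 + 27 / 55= 4956 / 2365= 2.10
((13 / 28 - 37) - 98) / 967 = -3767 / 27076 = -0.14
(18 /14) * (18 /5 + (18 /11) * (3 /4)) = 4779 /770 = 6.21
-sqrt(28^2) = -28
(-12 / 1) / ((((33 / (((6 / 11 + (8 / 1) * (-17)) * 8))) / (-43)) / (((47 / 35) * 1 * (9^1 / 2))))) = -86725152 / 847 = -102390.97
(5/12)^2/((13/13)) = 25/144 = 0.17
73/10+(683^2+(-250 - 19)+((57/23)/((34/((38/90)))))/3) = 8203269524/17595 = 466227.31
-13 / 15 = -0.87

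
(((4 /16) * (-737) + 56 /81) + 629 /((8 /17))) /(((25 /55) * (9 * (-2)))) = -8219057 /58320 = -140.93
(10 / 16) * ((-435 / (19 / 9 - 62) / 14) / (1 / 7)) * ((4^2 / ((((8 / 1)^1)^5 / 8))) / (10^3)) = 783 / 88309760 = 0.00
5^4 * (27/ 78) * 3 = 16875/ 26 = 649.04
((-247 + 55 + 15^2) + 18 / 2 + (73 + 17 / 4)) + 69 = 753 / 4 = 188.25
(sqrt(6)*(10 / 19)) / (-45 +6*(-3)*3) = -10*sqrt(6) / 1881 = -0.01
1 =1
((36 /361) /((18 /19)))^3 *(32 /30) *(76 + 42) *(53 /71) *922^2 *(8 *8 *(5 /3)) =43552156352512 /4382901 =9936833.24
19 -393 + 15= -359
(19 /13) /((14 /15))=285 /182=1.57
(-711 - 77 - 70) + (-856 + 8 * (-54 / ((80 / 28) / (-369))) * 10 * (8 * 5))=22315406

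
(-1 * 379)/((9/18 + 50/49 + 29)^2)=-3639916/8946081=-0.41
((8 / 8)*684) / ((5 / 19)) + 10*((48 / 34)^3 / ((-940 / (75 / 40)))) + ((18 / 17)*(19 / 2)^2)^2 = 54174642219 / 4618220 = 11730.63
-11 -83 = -94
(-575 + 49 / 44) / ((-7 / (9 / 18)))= 25251 / 616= 40.99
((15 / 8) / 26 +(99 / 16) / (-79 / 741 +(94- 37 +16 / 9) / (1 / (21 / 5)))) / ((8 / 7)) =129374175 / 1521305344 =0.09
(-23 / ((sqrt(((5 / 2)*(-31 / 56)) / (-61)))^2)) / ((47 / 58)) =-9113888 / 7285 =-1251.05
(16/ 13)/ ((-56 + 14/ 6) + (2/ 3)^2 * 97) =-144/ 1235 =-0.12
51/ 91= 0.56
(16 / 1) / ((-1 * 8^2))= -1 / 4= -0.25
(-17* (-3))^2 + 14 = 2615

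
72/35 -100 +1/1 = -3393/35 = -96.94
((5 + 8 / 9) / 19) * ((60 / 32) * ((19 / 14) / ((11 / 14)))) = 265 / 264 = 1.00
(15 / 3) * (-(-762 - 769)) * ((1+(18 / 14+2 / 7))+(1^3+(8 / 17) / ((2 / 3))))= 3896395 / 119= 32742.82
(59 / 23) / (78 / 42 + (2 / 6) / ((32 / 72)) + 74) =1652 / 49335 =0.03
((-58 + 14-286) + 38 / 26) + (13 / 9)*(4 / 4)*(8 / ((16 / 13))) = -74681 / 234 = -319.15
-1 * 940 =-940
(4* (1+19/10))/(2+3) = 58/25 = 2.32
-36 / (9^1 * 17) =-4 / 17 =-0.24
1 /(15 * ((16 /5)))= 1 /48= 0.02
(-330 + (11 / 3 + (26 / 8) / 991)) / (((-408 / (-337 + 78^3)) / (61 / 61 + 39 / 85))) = 671166124433 / 1212984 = 553318.20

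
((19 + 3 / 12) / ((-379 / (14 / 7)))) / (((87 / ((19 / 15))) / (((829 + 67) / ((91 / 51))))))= -1591744 / 2143245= -0.74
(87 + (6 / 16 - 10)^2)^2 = 132181009 / 4096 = 32270.75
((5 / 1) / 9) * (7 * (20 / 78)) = 350 / 351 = 1.00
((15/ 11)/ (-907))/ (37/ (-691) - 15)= 10365/ 103780754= 0.00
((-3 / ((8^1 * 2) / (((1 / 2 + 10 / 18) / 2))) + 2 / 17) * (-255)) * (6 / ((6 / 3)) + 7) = -1525 / 32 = -47.66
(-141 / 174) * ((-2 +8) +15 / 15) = -329 / 58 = -5.67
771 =771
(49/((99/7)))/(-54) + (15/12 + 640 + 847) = 15911683/10692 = 1488.19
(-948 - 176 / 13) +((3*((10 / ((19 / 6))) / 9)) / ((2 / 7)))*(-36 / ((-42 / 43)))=-203960 / 247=-825.75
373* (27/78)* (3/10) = 10071/260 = 38.73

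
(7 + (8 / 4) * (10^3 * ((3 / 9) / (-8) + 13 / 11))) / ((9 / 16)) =1207696 / 297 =4066.32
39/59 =0.66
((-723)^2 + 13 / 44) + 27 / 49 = 1127005549 / 2156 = 522729.85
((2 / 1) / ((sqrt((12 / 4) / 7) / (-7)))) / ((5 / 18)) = -84 * sqrt(21) / 5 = -76.99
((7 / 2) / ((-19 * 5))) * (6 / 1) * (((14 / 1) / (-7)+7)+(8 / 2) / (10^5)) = -138159 / 125000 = -1.11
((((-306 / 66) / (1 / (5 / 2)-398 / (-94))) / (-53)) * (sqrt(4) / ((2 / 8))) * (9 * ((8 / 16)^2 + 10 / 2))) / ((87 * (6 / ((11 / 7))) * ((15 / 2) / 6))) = 3196 / 185977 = 0.02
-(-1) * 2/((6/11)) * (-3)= -11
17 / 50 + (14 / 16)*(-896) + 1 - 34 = -40833 / 50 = -816.66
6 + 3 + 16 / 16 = 10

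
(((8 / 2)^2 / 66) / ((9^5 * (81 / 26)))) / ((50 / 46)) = 4784 / 3945949425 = 0.00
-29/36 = -0.81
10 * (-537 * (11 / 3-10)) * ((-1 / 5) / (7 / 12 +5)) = -81624 / 67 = -1218.27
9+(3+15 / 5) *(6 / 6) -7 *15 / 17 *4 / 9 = 12.25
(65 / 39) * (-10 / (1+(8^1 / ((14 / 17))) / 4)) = -175 / 36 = -4.86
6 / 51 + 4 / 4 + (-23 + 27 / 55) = -20001 / 935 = -21.39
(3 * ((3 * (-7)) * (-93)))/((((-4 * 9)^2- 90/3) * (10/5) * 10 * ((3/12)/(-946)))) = -923769/1055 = -875.61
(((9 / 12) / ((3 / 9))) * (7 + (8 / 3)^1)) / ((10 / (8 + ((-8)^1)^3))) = -1096.20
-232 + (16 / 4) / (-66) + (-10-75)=-10463 / 33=-317.06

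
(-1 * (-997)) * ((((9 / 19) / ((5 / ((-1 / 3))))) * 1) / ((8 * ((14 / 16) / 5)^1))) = -2991 / 133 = -22.49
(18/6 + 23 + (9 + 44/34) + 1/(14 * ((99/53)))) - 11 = 596881/23562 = 25.33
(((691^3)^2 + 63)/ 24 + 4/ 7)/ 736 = 6162816379974.85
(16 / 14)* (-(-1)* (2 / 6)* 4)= 32 / 21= 1.52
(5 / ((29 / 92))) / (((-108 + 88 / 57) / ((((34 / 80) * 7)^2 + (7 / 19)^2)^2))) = -1858964069349429 / 154494969344000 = -12.03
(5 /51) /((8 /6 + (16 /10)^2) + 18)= 125 /27914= 0.00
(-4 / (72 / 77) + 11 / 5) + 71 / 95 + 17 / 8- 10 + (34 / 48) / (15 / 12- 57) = -2812115 / 305064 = -9.22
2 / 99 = 0.02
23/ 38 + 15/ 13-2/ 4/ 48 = 41465/ 23712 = 1.75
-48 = -48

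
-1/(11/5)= -0.45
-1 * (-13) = 13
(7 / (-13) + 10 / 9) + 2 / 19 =1507 / 2223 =0.68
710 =710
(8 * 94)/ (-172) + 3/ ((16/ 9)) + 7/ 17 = -26583/ 11696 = -2.27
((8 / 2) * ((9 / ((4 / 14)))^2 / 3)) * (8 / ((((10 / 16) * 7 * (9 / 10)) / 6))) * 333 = 5370624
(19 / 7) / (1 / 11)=209 / 7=29.86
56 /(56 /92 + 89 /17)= 21896 /2285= 9.58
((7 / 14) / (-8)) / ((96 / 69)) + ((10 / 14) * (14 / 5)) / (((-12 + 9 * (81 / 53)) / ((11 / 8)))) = 1.52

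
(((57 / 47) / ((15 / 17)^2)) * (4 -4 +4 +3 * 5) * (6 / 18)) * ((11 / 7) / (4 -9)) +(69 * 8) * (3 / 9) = 66955381 / 370125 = 180.90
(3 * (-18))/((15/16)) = -288/5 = -57.60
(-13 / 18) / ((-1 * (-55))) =-13 / 990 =-0.01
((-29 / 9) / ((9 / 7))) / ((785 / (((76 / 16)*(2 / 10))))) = -0.00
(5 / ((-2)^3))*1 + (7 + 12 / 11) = 7.47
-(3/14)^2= -9/196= -0.05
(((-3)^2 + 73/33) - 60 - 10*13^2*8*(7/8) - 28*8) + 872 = -370616/33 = -11230.79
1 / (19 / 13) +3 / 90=409 / 570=0.72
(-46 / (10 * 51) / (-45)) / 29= 23 / 332775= 0.00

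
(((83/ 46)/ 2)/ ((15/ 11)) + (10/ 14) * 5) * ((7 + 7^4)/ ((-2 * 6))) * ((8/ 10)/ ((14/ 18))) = -3516626/ 4025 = -873.70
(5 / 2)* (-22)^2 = 1210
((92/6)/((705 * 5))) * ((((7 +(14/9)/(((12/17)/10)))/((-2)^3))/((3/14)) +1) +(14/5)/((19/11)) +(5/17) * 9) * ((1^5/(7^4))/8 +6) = -1011671165366/3321468068625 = -0.30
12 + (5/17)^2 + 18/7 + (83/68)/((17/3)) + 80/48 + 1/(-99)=13242233/801108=16.53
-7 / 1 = -7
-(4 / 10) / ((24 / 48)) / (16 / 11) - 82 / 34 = -1007 / 340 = -2.96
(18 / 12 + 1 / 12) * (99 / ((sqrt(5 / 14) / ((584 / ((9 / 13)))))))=396682 * sqrt(70) / 15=221258.65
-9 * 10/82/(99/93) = -465/451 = -1.03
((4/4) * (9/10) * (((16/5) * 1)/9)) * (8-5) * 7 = 168/25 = 6.72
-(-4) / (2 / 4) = 8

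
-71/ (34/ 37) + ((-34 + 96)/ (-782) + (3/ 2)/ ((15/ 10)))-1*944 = -797909/ 782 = -1020.34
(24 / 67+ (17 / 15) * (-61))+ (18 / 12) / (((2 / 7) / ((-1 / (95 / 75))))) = -5569619 / 76380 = -72.92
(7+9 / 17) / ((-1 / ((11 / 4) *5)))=-103.53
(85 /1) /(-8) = -85 /8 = -10.62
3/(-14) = -3/14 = -0.21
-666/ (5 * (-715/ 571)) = 380286/ 3575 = 106.37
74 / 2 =37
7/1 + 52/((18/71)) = 1909/9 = 212.11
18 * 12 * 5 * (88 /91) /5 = 19008 /91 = 208.88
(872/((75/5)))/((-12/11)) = -2398/45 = -53.29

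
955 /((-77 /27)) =-25785 /77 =-334.87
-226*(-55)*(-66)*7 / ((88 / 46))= -3001845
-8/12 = -2/3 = -0.67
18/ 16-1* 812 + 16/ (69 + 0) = -447475/ 552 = -810.64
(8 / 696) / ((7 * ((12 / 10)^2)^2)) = 625 / 789264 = 0.00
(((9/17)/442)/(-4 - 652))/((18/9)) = -9/9858368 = -0.00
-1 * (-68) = 68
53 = 53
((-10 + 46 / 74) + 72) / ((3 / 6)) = 125.24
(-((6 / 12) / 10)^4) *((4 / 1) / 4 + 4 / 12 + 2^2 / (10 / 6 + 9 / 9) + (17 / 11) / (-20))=-0.00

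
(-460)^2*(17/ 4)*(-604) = -543177200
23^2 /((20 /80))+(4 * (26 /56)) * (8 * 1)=14916 /7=2130.86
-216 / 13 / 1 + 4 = -12.62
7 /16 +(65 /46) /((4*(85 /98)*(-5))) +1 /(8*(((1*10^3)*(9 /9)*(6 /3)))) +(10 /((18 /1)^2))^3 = 1184037226831 /3324694896000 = 0.36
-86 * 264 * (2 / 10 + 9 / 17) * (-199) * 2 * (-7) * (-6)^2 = -141181463808 / 85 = -1660958397.74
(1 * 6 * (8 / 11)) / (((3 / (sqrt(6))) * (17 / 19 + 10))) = 304 * sqrt(6) / 2277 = 0.33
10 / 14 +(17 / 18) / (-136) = 713 / 1008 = 0.71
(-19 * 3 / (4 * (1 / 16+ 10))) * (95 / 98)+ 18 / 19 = -63768 / 149891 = -0.43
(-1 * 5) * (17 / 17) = -5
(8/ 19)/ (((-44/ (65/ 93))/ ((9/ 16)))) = -0.00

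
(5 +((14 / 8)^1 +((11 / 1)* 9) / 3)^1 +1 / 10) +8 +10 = 1157 / 20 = 57.85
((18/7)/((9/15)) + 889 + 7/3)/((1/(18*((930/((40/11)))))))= 28860876/7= 4122982.29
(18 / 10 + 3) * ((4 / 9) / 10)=16 / 75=0.21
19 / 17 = 1.12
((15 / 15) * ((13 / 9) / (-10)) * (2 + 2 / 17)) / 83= -26 / 7055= -0.00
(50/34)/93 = 25/1581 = 0.02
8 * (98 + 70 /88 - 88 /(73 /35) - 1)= 357198 /803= 444.83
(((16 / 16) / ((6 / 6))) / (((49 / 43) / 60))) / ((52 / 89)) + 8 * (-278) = -1359283 / 637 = -2133.88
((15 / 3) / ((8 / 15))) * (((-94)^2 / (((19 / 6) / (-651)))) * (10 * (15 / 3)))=-16178163750 / 19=-851482302.63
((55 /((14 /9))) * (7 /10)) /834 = 33 /1112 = 0.03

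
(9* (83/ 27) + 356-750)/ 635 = -1099/ 1905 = -0.58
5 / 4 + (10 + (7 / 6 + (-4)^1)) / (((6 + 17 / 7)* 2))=593 / 354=1.68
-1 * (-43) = 43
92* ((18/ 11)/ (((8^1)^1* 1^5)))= 207/ 11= 18.82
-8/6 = -1.33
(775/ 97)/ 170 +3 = 10049/ 3298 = 3.05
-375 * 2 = -750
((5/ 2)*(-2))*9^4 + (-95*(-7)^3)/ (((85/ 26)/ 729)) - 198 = 122962167/ 17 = 7233068.65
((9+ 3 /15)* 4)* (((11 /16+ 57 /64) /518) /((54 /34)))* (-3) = -39491 /186480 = -0.21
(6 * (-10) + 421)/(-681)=-361/681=-0.53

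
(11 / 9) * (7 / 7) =11 / 9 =1.22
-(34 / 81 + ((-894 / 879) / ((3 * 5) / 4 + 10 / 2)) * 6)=230642 / 830655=0.28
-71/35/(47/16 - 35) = 1136/17955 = 0.06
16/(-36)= -4/9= -0.44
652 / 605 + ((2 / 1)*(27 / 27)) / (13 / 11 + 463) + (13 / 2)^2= 267716329 / 6178260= 43.33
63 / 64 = 0.98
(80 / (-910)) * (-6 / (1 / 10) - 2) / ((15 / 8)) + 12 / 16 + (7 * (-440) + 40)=-16578433 / 5460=-3036.34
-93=-93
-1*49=-49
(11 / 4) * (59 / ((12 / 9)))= 1947 / 16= 121.69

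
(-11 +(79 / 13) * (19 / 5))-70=-57.91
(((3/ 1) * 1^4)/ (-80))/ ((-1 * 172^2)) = 0.00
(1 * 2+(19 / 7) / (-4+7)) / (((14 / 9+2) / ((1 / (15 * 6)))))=61 / 6720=0.01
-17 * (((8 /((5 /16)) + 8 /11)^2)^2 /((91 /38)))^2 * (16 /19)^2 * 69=-23213812038173421806304532365312 /693400739672265625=-33478204896558.63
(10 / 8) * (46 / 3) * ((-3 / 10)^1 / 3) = -23 / 12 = -1.92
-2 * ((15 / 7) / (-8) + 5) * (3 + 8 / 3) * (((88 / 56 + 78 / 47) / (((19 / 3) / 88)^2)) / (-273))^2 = -228956657544637440 / 817686870451087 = -280.01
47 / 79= 0.59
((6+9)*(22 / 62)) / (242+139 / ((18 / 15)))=990 / 66557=0.01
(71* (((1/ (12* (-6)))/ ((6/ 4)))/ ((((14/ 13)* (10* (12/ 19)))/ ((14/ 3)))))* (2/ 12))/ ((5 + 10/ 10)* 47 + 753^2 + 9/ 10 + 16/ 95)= -333203/ 2514419980704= -0.00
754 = 754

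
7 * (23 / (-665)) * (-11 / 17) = 0.16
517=517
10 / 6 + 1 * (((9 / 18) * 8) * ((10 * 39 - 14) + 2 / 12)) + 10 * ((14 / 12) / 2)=9073 / 6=1512.17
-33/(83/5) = -165/83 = -1.99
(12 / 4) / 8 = 3 / 8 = 0.38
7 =7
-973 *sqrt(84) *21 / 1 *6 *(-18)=4413528 *sqrt(21)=20225326.14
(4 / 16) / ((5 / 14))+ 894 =894.70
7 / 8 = 0.88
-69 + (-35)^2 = 1156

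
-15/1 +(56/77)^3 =-19453/1331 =-14.62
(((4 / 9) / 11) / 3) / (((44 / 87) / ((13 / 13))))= 29 / 1089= 0.03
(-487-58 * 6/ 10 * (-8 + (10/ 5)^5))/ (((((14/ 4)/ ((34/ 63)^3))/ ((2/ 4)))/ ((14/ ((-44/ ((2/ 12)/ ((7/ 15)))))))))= 5905426/ 1750329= 3.37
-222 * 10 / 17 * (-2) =261.18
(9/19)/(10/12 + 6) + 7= 5507/779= 7.07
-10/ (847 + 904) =-0.01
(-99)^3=-970299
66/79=0.84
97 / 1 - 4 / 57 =5525 / 57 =96.93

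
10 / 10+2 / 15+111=1682 / 15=112.13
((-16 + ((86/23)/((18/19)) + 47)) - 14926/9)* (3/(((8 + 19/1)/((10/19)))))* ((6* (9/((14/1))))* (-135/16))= 9451800/3059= 3089.83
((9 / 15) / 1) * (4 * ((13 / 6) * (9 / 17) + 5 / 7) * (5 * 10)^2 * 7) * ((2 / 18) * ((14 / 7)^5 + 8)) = 17720000 / 51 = 347450.98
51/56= 0.91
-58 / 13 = -4.46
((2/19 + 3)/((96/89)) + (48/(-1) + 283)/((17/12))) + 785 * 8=199963187/31008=6448.76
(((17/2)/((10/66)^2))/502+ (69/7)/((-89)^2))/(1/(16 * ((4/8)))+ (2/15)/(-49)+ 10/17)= 734150658654/706029344665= 1.04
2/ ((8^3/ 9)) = 9/ 256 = 0.04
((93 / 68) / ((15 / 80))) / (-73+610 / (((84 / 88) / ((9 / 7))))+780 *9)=6076 / 6471271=0.00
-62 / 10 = -31 / 5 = -6.20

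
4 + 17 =21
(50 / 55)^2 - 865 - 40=-109405 / 121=-904.17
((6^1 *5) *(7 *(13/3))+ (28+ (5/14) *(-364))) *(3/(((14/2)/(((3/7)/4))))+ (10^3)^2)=39592001818/49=808000037.10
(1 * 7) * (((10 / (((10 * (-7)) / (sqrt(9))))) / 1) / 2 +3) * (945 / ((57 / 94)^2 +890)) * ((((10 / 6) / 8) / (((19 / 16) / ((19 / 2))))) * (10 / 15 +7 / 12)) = 678439125 / 15734578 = 43.12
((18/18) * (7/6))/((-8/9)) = -21/16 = -1.31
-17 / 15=-1.13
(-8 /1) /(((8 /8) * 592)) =-1 /74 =-0.01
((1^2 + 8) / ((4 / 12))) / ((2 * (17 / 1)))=27 / 34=0.79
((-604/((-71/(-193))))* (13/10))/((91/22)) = -1282292/2485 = -516.01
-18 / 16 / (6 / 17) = -51 / 16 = -3.19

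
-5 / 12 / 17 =-5 / 204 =-0.02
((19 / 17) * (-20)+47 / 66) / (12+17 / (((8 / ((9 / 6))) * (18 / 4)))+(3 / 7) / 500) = -1.70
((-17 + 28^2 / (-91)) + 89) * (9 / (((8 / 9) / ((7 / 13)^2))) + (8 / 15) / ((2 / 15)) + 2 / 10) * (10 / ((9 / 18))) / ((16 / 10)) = 24842055 / 4394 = 5653.63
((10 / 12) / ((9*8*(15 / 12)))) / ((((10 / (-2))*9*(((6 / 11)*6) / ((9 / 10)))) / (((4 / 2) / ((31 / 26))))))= -143 / 1506600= -0.00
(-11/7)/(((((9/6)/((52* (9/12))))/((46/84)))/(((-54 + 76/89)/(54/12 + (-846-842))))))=-2393380/3388497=-0.71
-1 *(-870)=870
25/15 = 5/3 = 1.67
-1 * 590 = -590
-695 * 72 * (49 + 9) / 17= -2902320 / 17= -170724.71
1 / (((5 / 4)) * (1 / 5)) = 4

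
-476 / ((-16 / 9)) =1071 / 4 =267.75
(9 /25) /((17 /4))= 36 /425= 0.08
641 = 641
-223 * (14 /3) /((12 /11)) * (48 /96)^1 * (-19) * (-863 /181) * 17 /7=-683771297 /6516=-104937.28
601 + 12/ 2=607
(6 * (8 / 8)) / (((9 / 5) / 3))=10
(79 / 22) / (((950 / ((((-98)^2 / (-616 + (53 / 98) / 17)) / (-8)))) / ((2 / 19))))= 158002607 / 203752605650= 0.00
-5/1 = -5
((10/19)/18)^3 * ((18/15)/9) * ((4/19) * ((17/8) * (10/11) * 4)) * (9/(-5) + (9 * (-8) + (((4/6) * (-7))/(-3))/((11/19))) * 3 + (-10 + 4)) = -121029800/103459365801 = -0.00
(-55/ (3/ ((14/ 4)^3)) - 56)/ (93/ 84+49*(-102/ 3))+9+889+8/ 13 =3269317783/ 3636126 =899.12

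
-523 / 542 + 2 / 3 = -485 / 1626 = -0.30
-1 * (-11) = 11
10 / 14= 5 / 7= 0.71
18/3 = 6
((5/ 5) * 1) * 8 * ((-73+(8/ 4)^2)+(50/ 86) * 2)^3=-198563433704/ 79507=-2497433.35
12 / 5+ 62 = 322 / 5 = 64.40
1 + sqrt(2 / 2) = 2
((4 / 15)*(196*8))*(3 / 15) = 6272 / 75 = 83.63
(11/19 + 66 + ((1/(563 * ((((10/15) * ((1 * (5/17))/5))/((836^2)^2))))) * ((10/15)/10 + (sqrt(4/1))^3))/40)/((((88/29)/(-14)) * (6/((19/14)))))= -1048520882228879/225200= -4655954183.96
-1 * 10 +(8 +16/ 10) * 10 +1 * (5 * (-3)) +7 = 78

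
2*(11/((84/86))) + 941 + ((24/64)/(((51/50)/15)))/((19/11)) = 26228953/27132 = 966.72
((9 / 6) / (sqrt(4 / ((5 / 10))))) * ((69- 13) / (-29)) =-21 * sqrt(2) / 29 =-1.02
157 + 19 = 176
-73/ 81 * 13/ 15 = -949/ 1215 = -0.78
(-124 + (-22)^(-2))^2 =3601800225 / 234256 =15375.49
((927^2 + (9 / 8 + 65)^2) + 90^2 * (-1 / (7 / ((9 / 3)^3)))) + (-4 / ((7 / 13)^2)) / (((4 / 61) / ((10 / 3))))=7825173299 / 9408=831757.37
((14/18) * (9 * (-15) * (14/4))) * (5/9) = -1225/6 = -204.17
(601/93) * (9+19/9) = 71.80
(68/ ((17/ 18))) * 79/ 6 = 948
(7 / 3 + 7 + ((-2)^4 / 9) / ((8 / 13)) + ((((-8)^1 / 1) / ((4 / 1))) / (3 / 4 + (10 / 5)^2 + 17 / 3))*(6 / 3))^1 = 13318 / 1125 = 11.84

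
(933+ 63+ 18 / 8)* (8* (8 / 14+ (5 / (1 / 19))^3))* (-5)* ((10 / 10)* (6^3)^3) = -345009988741669302.86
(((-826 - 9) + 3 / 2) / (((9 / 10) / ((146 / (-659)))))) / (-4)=-608455 / 11862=-51.29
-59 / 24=-2.46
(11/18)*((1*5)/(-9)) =-55/162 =-0.34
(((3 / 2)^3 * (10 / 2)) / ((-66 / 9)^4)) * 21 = 229635 / 1874048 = 0.12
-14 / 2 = -7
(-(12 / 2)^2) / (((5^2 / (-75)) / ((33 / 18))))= 198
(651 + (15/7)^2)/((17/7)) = 32124/119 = 269.95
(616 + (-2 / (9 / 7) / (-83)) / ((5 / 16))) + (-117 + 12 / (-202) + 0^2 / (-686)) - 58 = 166360849 / 377235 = 441.00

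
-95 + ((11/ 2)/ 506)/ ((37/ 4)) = -80844/ 851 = -95.00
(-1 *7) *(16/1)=-112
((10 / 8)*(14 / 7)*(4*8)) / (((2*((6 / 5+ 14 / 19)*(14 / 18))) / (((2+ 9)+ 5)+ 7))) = 4275 / 7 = 610.71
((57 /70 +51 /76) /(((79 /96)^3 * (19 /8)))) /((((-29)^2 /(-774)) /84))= -64934115803136 /748435667195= -86.76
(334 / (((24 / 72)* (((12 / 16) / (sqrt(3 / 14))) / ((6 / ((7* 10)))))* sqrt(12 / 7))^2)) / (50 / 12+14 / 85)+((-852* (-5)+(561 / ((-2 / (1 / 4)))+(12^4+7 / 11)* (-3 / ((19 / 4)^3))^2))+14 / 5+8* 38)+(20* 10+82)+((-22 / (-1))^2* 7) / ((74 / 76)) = 686070224722734876293 / 82902533382625880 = 8275.62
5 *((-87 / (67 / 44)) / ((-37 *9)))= 6380 / 7437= 0.86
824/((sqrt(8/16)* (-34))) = -412* sqrt(2)/17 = -34.27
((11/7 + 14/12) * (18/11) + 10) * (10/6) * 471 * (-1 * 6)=-68203.25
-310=-310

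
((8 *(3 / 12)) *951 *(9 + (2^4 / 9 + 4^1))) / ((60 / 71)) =2993431 / 90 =33260.34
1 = 1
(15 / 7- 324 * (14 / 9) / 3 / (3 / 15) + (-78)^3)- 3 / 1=-3327750 / 7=-475392.86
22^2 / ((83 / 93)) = 45012 / 83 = 542.31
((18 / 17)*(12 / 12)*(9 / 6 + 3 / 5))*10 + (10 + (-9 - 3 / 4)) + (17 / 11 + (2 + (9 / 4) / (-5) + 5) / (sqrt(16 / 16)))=28593 / 935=30.58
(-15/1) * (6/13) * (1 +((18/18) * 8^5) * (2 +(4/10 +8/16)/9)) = -6193242/13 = -476403.23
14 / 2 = 7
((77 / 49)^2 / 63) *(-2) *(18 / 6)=-242 / 1029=-0.24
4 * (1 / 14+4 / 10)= 66 / 35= 1.89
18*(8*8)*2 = 2304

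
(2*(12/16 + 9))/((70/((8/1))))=78/35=2.23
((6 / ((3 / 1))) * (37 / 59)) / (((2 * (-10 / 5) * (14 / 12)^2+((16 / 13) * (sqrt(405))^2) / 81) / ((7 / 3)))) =20202 / 4897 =4.13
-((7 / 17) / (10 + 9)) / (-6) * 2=7 / 969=0.01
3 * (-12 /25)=-36 /25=-1.44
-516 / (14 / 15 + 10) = -1935 / 41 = -47.20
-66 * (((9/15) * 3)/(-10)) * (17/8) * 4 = 5049/50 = 100.98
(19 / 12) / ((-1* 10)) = -19 / 120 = -0.16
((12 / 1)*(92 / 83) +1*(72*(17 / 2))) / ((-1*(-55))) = 11.37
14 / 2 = 7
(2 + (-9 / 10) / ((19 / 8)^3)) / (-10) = -33143 / 171475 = -0.19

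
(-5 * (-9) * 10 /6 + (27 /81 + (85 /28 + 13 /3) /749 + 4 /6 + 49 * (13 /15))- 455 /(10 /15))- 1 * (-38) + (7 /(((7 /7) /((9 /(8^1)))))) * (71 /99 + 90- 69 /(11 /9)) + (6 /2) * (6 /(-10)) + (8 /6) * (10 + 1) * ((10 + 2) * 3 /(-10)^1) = -1075504489 /3460380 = -310.81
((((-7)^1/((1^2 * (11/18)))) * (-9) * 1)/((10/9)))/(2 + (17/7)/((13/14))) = 22113/1100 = 20.10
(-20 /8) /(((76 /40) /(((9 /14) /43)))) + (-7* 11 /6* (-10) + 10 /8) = 8891695 /68628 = 129.56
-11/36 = -0.31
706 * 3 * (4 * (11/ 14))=46596/ 7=6656.57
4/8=1/2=0.50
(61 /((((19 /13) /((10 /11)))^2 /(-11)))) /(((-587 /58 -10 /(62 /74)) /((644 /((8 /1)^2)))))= 37302858775 /314955894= 118.44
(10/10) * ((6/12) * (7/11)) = 7/22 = 0.32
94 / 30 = 47 / 15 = 3.13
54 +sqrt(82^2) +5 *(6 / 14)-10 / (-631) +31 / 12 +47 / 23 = 174068681 / 1219092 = 142.79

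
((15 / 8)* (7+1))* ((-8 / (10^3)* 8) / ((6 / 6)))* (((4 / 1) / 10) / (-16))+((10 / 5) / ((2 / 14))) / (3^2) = 1777 / 1125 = 1.58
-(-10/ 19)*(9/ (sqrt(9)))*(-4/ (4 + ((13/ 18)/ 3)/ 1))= -6480/ 4351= -1.49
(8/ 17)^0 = 1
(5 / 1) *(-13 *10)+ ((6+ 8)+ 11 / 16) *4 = -2365 / 4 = -591.25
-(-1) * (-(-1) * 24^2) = 576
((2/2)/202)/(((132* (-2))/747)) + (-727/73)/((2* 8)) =-412937/648824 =-0.64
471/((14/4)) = 134.57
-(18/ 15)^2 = -36/ 25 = -1.44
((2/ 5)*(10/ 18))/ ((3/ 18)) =4/ 3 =1.33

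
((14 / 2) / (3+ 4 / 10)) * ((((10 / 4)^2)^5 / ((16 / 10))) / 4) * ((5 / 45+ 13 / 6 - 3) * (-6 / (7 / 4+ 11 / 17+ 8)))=3173828125 / 2482176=1278.65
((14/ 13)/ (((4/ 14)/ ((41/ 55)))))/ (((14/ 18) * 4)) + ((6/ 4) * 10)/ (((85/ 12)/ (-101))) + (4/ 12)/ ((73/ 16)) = -2266977811/ 10647780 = -212.91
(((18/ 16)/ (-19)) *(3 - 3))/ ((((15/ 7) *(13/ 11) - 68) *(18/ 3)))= 0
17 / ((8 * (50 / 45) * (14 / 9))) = 1377 / 1120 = 1.23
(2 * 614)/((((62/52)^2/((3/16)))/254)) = 39534846/961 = 41139.28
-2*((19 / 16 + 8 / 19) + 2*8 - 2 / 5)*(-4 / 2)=26157 / 380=68.83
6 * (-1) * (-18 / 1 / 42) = 18 / 7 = 2.57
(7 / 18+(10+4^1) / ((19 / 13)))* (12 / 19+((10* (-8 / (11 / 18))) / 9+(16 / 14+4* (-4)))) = -10249402 / 35739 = -286.78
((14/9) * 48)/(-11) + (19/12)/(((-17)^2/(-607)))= -385807/38148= -10.11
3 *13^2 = 507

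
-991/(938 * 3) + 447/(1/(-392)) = -493081327/2814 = -175224.35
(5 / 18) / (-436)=-5 / 7848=-0.00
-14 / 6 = -2.33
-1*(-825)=825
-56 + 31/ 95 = -5289/ 95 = -55.67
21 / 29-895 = -25934 / 29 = -894.28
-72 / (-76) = 18 / 19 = 0.95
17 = 17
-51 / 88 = -0.58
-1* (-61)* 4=244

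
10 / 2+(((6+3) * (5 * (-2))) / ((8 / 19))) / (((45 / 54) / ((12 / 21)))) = -991 / 7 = -141.57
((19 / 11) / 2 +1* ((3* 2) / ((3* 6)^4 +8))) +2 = 150321 / 52492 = 2.86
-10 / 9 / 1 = -10 / 9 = -1.11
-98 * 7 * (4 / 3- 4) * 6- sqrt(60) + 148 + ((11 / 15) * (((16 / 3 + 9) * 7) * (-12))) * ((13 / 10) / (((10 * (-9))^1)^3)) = 304102393043 / 27337500- 2 * sqrt(15) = 11116.26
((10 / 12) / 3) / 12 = 0.02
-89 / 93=-0.96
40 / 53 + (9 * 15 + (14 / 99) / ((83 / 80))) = 59180675 / 435501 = 135.89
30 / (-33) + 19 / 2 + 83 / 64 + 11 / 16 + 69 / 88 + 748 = 48599 / 64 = 759.36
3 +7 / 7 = 4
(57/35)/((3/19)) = 361/35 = 10.31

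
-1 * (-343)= 343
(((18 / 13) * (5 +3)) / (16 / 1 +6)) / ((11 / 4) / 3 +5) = 864 / 10153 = 0.09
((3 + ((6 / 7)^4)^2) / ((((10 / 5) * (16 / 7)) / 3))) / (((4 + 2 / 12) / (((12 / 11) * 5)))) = 512298513 / 181179460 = 2.83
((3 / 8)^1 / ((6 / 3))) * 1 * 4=0.75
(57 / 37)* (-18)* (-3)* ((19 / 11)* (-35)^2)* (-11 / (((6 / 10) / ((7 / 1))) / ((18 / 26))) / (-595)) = 214921350 / 8177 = 26283.64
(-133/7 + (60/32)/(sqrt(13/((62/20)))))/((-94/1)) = 19/94 - 3*sqrt(4030)/19552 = 0.19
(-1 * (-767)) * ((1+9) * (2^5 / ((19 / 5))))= 1227200 / 19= 64589.47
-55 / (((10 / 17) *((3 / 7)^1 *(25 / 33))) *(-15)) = 14399 / 750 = 19.20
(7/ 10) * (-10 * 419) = -2933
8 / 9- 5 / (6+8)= 67 / 126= 0.53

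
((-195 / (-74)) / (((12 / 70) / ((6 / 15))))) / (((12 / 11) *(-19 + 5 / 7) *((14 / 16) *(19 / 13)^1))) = -65065 / 269952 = -0.24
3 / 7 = 0.43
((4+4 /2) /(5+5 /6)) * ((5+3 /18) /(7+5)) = 31 /70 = 0.44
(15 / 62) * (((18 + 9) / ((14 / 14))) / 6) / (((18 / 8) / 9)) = 135 / 31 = 4.35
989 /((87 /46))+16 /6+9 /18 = 30513 /58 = 526.09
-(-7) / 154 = 1 / 22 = 0.05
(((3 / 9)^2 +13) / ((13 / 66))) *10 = 25960 / 39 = 665.64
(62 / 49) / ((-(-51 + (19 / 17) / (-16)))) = 16864 / 680659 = 0.02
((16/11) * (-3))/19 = -48/209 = -0.23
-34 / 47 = -0.72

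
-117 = -117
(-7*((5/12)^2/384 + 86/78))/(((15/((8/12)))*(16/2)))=-5550307/129392640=-0.04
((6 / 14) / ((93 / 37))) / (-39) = -37 / 8463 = -0.00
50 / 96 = 25 / 48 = 0.52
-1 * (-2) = 2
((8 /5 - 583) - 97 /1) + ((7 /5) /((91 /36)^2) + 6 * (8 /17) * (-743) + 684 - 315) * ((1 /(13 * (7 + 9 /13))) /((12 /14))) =-2006985111 /2873000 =-698.57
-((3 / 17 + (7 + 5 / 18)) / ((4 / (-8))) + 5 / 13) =28888 / 1989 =14.52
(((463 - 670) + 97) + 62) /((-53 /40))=1920 /53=36.23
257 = 257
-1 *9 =-9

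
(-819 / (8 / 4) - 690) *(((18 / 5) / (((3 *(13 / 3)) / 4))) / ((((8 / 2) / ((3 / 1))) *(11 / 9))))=-534357 / 715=-747.35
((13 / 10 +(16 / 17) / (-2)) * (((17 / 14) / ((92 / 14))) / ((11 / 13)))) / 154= 1833 / 1558480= 0.00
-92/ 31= -2.97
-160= -160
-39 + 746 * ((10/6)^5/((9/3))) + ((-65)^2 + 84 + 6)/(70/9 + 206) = 3179.06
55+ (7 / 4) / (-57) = 12533 / 228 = 54.97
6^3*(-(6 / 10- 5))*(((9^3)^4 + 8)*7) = 1878947220354019.20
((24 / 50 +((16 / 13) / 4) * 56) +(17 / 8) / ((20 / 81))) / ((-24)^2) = 273697 / 5990400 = 0.05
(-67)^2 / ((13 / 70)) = 314230 / 13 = 24171.54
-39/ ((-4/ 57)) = 2223/ 4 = 555.75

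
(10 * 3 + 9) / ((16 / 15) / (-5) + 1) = 49.58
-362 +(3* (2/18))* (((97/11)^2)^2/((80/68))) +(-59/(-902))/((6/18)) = 1351.42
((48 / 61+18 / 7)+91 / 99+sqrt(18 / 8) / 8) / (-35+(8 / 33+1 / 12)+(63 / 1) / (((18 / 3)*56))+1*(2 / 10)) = -15099935 / 115952277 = -0.13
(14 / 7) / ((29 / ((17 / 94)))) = 17 / 1363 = 0.01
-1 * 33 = -33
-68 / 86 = -34 / 43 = -0.79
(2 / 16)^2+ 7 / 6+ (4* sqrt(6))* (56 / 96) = 227 / 192+ 7* sqrt(6) / 3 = 6.90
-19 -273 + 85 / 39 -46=-13097 / 39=-335.82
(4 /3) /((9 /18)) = 2.67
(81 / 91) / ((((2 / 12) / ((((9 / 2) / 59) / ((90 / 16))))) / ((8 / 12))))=0.05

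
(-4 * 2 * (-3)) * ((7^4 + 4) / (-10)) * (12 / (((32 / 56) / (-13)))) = 1575756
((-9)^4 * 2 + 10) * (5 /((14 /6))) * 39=1097460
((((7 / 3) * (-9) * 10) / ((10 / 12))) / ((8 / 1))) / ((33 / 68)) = -714 / 11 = -64.91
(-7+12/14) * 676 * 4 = -116272/7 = -16610.29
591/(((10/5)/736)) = 217488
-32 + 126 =94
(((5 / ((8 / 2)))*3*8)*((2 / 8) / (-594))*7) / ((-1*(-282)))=-35 / 111672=-0.00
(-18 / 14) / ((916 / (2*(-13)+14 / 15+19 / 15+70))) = -297 / 4580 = -0.06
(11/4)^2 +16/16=137/16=8.56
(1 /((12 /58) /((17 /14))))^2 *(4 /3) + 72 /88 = 2721167 /58212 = 46.75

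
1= 1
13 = 13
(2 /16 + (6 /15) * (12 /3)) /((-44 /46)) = -1587 /880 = -1.80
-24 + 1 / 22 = -527 / 22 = -23.95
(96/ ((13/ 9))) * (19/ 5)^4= 112597344/ 8125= 13858.13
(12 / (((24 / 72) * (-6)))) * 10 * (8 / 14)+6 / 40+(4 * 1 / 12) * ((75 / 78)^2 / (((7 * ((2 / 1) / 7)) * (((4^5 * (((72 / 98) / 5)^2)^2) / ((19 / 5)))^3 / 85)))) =4747458785499439017067018193802862201 / 722263835455575310923735068835840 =6573.03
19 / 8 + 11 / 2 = 63 / 8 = 7.88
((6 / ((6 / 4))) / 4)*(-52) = -52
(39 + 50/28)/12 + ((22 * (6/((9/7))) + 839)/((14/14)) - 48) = 150707/168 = 897.07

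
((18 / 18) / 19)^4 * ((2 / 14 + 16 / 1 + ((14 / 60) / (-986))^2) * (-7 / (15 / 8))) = -98872333543 / 213802123920750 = -0.00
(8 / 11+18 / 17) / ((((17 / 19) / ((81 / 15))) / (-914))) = -156606588 / 15895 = -9852.57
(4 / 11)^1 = 4 / 11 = 0.36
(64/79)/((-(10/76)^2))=-92416/1975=-46.79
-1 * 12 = -12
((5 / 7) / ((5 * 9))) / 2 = 1 / 126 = 0.01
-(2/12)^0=-1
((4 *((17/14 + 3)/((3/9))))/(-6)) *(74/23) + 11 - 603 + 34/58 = -2887925/4669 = -618.53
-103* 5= -515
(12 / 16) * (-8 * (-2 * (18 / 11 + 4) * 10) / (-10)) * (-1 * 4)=2976 / 11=270.55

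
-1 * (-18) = 18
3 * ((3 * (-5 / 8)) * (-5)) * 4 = 225 / 2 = 112.50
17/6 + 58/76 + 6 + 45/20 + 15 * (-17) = -55439/228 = -243.15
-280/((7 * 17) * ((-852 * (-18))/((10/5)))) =-10/32589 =-0.00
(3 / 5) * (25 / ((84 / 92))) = 16.43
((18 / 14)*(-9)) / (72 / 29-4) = 2349 / 308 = 7.63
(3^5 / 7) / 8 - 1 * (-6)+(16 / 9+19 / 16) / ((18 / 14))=114721 / 9072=12.65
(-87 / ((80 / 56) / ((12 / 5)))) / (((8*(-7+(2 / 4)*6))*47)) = 1827 / 18800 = 0.10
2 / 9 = 0.22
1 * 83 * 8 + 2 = 666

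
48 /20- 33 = -30.60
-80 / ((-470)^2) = -4 / 11045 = -0.00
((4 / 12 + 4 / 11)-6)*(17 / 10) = -595 / 66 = -9.02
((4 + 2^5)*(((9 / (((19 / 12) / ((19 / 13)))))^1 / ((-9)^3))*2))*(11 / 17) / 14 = -176 / 4641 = -0.04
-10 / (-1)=10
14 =14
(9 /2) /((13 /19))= 171 /26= 6.58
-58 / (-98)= 29 / 49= 0.59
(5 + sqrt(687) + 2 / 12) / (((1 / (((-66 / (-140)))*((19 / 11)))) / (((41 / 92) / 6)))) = 24149 / 77280 + 779*sqrt(687) / 12880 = 1.90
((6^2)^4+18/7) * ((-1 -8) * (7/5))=-21163194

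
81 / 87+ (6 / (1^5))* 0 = 27 / 29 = 0.93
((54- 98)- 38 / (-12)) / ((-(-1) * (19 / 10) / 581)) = -711725 / 57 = -12486.40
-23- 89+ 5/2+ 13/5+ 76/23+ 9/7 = -164719/1610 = -102.31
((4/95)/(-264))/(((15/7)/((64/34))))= -112/799425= -0.00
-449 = -449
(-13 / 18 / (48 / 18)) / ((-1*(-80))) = -13 / 3840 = -0.00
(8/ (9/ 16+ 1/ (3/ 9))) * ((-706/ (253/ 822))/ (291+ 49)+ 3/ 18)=-54335552/ 3677355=-14.78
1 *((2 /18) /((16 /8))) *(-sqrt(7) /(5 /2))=-sqrt(7) /45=-0.06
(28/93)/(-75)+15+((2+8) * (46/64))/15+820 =93239027/111600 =835.48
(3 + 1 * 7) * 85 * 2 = 1700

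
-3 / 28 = -0.11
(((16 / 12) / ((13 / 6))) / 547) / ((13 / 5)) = 40 / 92443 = 0.00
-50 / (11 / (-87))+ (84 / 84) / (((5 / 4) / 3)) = 21882 / 55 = 397.85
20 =20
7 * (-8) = -56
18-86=-68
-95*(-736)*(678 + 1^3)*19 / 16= 56377370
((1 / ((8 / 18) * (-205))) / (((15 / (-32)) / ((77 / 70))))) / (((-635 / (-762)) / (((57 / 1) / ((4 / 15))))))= 33858 / 5125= 6.61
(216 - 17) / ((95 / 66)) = 13134 / 95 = 138.25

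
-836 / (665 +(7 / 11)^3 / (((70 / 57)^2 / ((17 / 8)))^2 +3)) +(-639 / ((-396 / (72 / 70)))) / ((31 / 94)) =801469782605099081 / 212267312575320310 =3.78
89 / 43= 2.07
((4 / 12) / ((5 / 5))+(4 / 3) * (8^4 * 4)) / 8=65537 / 24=2730.71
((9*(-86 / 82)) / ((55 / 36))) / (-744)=0.01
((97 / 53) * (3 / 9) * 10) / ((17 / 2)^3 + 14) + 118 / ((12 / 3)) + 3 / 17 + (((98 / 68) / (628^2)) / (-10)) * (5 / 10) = 254434348259737 / 8570800414080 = 29.69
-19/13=-1.46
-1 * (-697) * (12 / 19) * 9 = 75276 / 19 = 3961.89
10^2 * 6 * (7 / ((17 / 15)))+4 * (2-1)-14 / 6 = 189085 / 51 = 3707.55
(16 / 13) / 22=8 / 143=0.06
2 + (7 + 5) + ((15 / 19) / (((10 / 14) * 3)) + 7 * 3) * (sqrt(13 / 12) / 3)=203 * sqrt(39) / 171 + 14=21.41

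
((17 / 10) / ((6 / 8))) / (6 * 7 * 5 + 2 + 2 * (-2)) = 17 / 1560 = 0.01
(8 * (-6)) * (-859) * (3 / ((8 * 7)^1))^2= 23193 / 196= 118.33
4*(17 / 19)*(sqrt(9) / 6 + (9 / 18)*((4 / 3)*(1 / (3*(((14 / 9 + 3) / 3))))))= 2.31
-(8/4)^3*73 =-584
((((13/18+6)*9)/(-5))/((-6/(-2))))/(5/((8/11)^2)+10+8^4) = -3872/3950835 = -0.00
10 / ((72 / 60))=25 / 3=8.33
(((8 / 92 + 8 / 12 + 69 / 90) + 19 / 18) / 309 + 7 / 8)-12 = -28442207 / 2558520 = -11.12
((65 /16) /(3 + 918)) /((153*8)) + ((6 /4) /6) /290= 2264033 /2615345280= 0.00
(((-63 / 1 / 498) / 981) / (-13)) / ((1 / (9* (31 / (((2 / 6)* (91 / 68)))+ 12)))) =11124 / 1528943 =0.01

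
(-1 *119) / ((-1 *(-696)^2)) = 0.00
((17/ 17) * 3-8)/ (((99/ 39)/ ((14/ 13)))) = -70/ 33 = -2.12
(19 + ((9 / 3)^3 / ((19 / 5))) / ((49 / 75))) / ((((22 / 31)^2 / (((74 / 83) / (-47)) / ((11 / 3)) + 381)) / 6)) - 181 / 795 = 135600.53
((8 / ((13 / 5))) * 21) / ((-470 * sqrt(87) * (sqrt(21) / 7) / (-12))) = 336 * sqrt(203) / 17719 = 0.27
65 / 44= 1.48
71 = 71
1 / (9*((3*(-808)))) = -0.00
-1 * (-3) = 3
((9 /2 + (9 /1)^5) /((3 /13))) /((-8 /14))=-3582579 /8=-447822.38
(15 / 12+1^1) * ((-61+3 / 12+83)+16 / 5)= 4581 / 80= 57.26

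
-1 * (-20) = 20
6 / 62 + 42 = 1305 / 31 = 42.10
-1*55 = -55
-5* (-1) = 5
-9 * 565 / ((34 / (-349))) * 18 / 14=15971985 / 238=67109.18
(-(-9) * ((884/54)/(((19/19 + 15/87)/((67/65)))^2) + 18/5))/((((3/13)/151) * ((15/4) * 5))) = 1464491318/286875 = 5104.98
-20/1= -20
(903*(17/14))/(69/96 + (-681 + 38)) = -1.71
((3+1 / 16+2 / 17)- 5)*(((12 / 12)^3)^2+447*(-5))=552915 / 136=4065.55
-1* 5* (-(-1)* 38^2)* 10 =-72200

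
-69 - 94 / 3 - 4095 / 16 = -17101 / 48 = -356.27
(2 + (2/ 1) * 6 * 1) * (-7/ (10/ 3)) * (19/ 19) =-147/ 5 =-29.40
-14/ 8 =-7/ 4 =-1.75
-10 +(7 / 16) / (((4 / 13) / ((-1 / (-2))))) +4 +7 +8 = 1243 / 128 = 9.71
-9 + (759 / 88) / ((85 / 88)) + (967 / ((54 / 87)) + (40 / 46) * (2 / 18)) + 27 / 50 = 137109959 / 87975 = 1558.51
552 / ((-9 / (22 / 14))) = -2024 / 21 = -96.38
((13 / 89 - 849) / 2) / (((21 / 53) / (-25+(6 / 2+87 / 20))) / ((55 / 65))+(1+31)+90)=-3886925713 / 1117039801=-3.48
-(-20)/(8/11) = 55/2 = 27.50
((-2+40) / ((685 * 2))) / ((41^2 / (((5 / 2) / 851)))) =19 / 391965494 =0.00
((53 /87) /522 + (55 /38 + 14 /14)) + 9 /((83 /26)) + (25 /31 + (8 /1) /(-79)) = 523808611424 /87696091611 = 5.97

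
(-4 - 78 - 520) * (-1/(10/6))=1806/5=361.20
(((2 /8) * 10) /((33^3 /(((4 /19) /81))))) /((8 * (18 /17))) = 85 /3982107096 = 0.00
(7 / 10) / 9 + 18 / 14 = 859 / 630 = 1.36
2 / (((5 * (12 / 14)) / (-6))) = -14 / 5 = -2.80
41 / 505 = 0.08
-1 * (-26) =26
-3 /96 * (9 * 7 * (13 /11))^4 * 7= -3149442233847 /468512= -6722223.20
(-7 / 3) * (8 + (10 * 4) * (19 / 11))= -5936 / 33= -179.88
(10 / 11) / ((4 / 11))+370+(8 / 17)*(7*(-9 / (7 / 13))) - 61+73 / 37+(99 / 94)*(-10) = 14656285 / 59126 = 247.88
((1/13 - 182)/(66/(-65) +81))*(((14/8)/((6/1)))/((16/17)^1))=-1407175/1996416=-0.70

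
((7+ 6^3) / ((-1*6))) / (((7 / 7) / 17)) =-3791 / 6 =-631.83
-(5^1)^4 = -625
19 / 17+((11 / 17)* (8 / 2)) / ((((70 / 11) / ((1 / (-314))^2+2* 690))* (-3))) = -16365210691 / 87996930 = -185.97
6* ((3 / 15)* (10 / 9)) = 4 / 3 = 1.33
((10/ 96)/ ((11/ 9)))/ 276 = 5/ 16192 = 0.00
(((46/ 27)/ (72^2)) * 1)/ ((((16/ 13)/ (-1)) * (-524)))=299/ 586745856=0.00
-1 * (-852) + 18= 870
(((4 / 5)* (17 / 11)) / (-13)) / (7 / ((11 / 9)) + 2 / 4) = -136 / 8905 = -0.02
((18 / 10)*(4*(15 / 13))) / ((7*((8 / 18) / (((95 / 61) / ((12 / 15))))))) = 115425 / 22204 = 5.20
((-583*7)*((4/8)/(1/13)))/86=-53053/172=-308.45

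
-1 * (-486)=486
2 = 2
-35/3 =-11.67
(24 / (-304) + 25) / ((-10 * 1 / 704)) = -166672 / 95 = -1754.44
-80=-80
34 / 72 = 17 / 36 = 0.47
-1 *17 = -17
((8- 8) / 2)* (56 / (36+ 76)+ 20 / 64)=0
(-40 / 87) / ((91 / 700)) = -4000 / 1131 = -3.54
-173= -173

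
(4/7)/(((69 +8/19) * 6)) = 38/27699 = 0.00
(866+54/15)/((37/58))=252184/185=1363.16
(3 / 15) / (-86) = -1 / 430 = -0.00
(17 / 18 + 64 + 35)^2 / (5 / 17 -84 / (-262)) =7207465027 / 443556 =16249.28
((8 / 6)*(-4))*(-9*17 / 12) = 68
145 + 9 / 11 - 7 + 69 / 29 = 45042 / 319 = 141.20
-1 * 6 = -6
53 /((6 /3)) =53 /2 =26.50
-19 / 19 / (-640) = 1 / 640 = 0.00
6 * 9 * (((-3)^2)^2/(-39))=-1458/13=-112.15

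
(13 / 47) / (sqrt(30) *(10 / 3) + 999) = 2997 / 10820857-10 *sqrt(30) / 10820857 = 0.00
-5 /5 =-1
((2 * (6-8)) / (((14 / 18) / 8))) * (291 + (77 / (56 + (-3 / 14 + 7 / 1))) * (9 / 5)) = -123710112 / 10255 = -12063.39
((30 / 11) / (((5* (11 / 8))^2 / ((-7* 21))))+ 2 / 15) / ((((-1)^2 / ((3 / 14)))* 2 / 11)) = -83341 / 8470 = -9.84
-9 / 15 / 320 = -3 / 1600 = -0.00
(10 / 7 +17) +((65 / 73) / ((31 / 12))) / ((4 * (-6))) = 583399 / 31682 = 18.41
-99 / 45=-11 / 5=-2.20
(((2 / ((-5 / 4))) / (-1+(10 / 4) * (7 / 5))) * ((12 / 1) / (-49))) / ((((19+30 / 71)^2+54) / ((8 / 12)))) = 645248 / 2662972375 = 0.00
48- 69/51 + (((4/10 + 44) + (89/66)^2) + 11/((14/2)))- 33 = 159233383/2591820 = 61.44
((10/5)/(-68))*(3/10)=-3/340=-0.01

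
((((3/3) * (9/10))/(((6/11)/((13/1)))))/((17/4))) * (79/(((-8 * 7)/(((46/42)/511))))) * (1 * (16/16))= -259831/17026520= -0.02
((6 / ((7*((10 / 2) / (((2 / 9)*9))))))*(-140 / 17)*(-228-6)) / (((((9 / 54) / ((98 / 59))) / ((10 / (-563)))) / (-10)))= 660441600 / 564689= 1169.57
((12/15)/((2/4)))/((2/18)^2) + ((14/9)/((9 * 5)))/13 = 682358/5265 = 129.60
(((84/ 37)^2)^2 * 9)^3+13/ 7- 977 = 629717861478768255740311862/ 46080664040880246967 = 13665555.27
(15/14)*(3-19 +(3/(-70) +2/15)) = -3341/196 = -17.05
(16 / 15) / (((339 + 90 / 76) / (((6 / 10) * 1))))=608 / 323175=0.00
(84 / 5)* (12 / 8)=126 / 5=25.20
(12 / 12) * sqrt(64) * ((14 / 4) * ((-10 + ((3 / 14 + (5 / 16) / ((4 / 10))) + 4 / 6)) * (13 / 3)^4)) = -160027283 / 1944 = -82318.56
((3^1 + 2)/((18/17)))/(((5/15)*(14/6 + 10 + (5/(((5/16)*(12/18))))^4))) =17/398146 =0.00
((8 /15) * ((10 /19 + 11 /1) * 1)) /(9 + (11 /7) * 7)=146 /475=0.31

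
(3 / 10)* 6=9 / 5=1.80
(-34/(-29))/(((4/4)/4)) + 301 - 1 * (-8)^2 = 241.69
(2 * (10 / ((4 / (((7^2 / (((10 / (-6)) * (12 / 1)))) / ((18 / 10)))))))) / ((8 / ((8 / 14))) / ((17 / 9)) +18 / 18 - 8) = -595 / 36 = -16.53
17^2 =289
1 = 1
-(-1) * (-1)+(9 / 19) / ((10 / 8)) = -59 / 95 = -0.62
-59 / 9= -6.56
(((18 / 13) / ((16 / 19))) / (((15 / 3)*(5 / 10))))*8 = 342 / 65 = 5.26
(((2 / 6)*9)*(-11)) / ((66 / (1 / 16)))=-0.03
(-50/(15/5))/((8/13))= -325/12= -27.08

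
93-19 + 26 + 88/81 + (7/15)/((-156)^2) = 110701781/1095120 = 101.09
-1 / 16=-0.06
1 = 1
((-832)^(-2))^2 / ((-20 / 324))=-81 / 2395870330880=-0.00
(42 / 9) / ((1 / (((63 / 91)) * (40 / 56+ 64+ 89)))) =6456 / 13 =496.62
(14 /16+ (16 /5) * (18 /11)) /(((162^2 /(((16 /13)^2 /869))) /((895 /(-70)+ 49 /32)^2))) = 17089780849 /332387940044160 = 0.00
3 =3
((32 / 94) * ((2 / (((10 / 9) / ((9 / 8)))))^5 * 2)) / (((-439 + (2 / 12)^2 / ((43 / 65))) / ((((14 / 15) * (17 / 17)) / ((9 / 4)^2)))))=-38871189063 / 3992103625000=-0.01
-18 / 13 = -1.38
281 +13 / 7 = 1980 / 7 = 282.86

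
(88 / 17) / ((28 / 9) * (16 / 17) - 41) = -792 / 5825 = -0.14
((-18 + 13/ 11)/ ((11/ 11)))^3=-6331625/ 1331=-4757.04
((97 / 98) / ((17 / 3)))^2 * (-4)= -0.12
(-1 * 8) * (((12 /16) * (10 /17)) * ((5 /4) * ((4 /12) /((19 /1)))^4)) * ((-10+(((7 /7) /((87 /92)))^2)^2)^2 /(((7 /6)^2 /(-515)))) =0.01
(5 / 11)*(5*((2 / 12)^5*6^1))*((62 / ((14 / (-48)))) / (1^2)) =-775 / 2079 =-0.37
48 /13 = 3.69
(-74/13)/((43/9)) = -666/559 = -1.19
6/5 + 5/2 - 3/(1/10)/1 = -263/10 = -26.30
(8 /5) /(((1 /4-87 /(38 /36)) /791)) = -480928 /31225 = -15.40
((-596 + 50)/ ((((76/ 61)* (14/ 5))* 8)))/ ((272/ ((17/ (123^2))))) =-0.00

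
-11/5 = -2.20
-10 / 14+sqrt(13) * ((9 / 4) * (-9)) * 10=-730.84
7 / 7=1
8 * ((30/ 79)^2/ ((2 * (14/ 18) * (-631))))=-32400/ 27566497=-0.00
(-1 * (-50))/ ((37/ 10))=500/ 37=13.51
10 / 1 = 10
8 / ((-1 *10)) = -0.80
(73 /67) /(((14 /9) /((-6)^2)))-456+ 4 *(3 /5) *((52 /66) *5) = -2173642 /5159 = -421.33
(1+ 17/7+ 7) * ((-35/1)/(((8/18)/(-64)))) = 52560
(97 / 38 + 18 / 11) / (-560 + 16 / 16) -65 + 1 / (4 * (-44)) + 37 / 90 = -494019739 / 7647120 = -64.60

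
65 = 65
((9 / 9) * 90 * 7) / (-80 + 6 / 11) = -3465 / 437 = -7.93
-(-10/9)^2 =-100/81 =-1.23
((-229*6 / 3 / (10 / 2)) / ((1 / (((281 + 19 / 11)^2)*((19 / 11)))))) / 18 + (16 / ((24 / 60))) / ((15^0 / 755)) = -8054895620 / 11979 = -672418.03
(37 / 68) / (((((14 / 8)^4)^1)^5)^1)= 10170482556928 / 1356468527059404017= 0.00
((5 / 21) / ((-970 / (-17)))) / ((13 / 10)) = 0.00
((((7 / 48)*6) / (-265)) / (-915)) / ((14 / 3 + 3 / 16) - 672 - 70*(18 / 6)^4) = -14 / 24585590975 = -0.00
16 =16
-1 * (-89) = 89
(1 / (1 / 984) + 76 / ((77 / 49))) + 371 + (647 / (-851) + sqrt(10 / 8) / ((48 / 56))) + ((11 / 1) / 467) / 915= 1403.91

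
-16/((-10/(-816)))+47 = -6293/5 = -1258.60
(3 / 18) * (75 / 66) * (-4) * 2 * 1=-50 / 33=-1.52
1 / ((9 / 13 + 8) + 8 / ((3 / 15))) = 13 / 633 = 0.02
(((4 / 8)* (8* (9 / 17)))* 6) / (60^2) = 3 / 850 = 0.00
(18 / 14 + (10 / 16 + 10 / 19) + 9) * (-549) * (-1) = 6680781 / 1064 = 6278.93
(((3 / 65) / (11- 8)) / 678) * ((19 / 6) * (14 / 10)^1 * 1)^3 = 2352637 / 1189890000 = 0.00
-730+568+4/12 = -485/3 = -161.67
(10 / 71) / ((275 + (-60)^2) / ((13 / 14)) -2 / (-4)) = 260 / 7704423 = 0.00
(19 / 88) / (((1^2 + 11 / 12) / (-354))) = -10089 / 253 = -39.88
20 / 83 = 0.24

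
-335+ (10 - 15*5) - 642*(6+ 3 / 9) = -4466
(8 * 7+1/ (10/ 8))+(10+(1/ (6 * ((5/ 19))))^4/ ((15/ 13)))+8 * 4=1202114173/ 12150000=98.94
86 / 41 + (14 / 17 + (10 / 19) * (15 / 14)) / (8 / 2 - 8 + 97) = 18212095 / 8621193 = 2.11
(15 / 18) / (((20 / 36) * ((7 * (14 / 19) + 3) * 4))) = 57 / 1240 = 0.05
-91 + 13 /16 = -1443 /16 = -90.19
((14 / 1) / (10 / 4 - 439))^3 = -21952 / 665338617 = -0.00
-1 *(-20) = 20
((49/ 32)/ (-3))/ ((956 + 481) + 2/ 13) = -91/ 256224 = -0.00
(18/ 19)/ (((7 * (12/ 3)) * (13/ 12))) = 54/ 1729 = 0.03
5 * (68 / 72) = 85 / 18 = 4.72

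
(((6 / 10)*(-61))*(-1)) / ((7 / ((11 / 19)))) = 2013 / 665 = 3.03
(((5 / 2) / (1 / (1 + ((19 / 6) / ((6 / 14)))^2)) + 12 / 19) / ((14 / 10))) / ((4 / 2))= 1227865 / 24624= 49.86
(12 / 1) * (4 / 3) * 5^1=80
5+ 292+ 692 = 989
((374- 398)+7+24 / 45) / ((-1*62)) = 247 / 930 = 0.27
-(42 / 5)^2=-1764 / 25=-70.56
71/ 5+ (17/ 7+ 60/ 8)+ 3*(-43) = -7341/ 70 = -104.87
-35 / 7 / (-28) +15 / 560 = 23 / 112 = 0.21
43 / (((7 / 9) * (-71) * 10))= -387 / 4970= -0.08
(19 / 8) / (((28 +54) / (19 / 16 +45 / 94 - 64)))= -890625 / 493312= -1.81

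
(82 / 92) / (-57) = -41 / 2622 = -0.02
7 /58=0.12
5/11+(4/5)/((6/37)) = 889/165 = 5.39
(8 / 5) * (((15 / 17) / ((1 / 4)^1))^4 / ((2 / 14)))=1737.91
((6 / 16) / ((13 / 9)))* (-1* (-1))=27 / 104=0.26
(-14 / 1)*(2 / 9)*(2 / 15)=-56 / 135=-0.41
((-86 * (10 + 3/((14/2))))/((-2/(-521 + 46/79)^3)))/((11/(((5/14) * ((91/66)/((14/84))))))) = -14178888165185034395/835208066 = -16976474177.38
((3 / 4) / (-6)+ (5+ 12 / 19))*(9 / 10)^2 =67797 / 15200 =4.46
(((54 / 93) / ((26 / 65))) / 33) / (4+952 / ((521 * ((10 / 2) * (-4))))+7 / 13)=0.01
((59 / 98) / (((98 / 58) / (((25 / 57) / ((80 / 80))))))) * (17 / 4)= 727175 / 1094856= 0.66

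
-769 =-769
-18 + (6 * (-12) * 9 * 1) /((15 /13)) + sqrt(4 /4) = -2893 /5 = -578.60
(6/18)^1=1/3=0.33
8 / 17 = 0.47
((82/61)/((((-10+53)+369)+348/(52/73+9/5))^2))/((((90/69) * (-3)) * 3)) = -792958327/2098667276487360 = -0.00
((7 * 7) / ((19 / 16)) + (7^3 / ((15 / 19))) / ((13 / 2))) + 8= 430166 / 3705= 116.10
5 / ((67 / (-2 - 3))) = -25 / 67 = -0.37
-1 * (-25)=25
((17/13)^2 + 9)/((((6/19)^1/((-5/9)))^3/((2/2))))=-775924375/13305708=-58.32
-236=-236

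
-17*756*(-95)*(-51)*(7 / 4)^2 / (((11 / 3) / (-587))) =1343259568665 / 44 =30528626560.57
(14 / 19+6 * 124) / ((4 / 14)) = 49525 / 19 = 2606.58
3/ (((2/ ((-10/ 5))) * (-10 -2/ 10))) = 5/ 17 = 0.29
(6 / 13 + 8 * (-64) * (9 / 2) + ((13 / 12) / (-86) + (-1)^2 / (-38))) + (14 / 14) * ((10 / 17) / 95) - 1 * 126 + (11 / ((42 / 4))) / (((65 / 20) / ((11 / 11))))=-73687804249 / 30333576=-2429.25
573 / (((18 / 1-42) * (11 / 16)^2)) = -6112 / 121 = -50.51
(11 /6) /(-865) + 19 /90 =1627 /7785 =0.21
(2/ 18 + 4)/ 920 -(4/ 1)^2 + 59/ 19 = -12.89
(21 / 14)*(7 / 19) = 21 / 38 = 0.55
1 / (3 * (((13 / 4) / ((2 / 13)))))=8 / 507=0.02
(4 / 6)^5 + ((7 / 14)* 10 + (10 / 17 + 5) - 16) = -21812 / 4131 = -5.28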